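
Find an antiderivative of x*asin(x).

Use integration by parts with u = arcsin(x), dv = x dx.
Then du = 1/sqrt(-x**2 + 1) dx.

x**2*asin(x)/2 + x*sqrt(-x**2 + 1)/4 - asin(x)/4 + C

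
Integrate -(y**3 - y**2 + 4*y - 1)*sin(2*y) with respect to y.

y**3*cos(2*y)/2 - 3*y**2*sin(2*y)/4 - y**2*cos(2*y)/2 + y*sin(2*y)/2 + 5*y*cos(2*y)/4 - 5*sin(2*y)/8 - cos(2*y)/4 + C

Use integration by parts with u = y**3 - y**2 + 4*y - 1, dv = -sin(2*y) dy, so v = cos(2*y)/2.
Apply parts 3 times (tabular method): alternate signs, differentiate u down to 0, integrate dv up.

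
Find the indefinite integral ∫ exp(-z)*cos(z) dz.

Let I denote the integral. Integrate by parts with u = cos(z), dv = exp(-z) dz, so v = -exp(-z): I = -exp(-z)*cos(z) − ∫ exp(-z)*sin(z) dz.
Apply parts again with u = sin(z), dv = exp(-z) dz: ∫ exp(-z)*sin(z) dz = -exp(-z)*sin(z) + I. Substituting back brings back I: I = exp(-z)*sin(z) - exp(-z)*cos(z) − I.
Solving for I: (1 + 1)·I equals the remaining terms, so I = (1/2)·(exp(-z)*sin(z) - exp(-z)*cos(z)).

exp(-z)*sin(z)/2 - exp(-z)*cos(z)/2 + C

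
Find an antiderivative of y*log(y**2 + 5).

Let u = y**2 + 5, so du = (2*y) dy.
The integral becomes (1/2)·∫ log(u) du; integrate by parts with u′=log(u), dv′=du.

y**2*log(y**2 + 5)/2 - y**2/2 + 5*log(y**2 + 5)/2 + C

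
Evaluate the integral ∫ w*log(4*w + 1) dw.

Use integration by parts with u = log(4*w + 1), dv = w dw.
Then du = 4/(4*w + 1) dw and v = w**2/2.

w**2*log(4*w + 1)/2 - w**2/4 + w/8 - log(4*w + 1)/32 + C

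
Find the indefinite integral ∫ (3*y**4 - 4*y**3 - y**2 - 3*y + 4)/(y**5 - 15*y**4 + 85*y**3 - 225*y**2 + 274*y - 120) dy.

Factor the denominator: (y - 5)*(y - 4)*(y - 3)*(y - 2)*(y - 1).
Partial-fraction decomposition: -1/(24*(y - 1)) - 5/(3*(y - 2)) + 121/(4*(y - 3)) - 244/(3*(y - 4)) + 1339/(24*(y - 5)).
Integrate each term: A/(y−a) contributes A·log|y−a|.

1339*log(y - 5)/24 - 244*log(y - 4)/3 + 121*log(y - 3)/4 - 5*log(y - 2)/3 - log(y - 1)/24 + C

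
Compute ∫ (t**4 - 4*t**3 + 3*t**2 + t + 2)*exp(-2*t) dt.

Use integration by parts with u = t**4 - 4*t**3 + 3*t**2 + t + 2, dv = exp(-2*t) dt, so v = -exp(-2*t)/2.
Apply parts 4 times (tabular method): alternate signs, differentiate u down to 0, integrate dv up.

(-2*t**4 + 4*t**3 - 2*t - 5)*exp(-2*t)/4 + C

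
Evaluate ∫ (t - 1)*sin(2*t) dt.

-t*cos(2*t)/2 + sin(2*t)/4 + cos(2*t)/2 + C

Use integration by parts with u = t - 1, dv = sin(2*t) dt, so v = -cos(2*t)/2.
Apply parts 1 times (tabular method): alternate signs, differentiate u down to 0, integrate dv up.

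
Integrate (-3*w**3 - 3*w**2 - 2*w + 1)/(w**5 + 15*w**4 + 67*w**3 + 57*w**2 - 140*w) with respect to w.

Factor the denominator: w*(w - 1)*(w + 4)*(w + 5)*(w + 7).
Partial-fraction decomposition: 299/(112*(w + 7)) - 311/(60*(w + 5)) + 51/(20*(w + 4)) - 7/(240*(w - 1)) - 1/(140*w).
Integrate each term: A/(w−a) contributes A·log|w−a|.

-log(w)/140 - 7*log(w - 1)/240 + 51*log(w + 4)/20 - 311*log(w + 5)/60 + 299*log(w + 7)/112 + C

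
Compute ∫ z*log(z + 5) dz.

Use integration by parts with u = log(z + 5), dv = z dz.
Then du = 1/(z + 5) dz and v = z**2/2.

z**2*log(z + 5)/2 - z**2/4 + 5*z/2 - 25*log(z + 5)/2 + C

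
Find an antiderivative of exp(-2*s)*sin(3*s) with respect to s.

Let I denote the integral. Integrate by parts with u = sin(3*s), dv = exp(-2*s) ds, so v = -exp(-2*s)/2: I = -exp(-2*s)*sin(3*s)/2 + (3/2)·∫ exp(-2*s)*cos(3*s) ds.
Apply parts again with u = cos(3*s), dv = exp(-2*s) ds: ∫ exp(-2*s)*cos(3*s) ds = -exp(-2*s)*cos(3*s)/2 − (3/2)·I. Substituting back brings back I: I = -exp(-2*s)*sin(3*s)/2 - 3*exp(-2*s)*cos(3*s)/4 − (9/4)·I.
Solving for I: (1 + 9/4)·I equals the remaining terms, so I = (4/13)·(-exp(-2*s)*sin(3*s)/2 - 3*exp(-2*s)*cos(3*s)/4).

-2*exp(-2*s)*sin(3*s)/13 - 3*exp(-2*s)*cos(3*s)/13 + C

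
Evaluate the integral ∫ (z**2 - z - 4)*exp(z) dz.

Use integration by parts with u = z**2 - z - 4, dv = exp(z) dz, so v = exp(z).
Apply parts 2 times (tabular method): alternate signs, differentiate u down to 0, integrate dv up.

(z**2 - 3*z - 1)*exp(z) + C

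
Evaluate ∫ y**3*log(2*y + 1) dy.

Use integration by parts with u = log(2*y + 1), dv = y**3 dy.
Then du = 2/(2*y + 1) dy and v = y**4/4.

y**4*log(2*y + 1)/4 - y**4/16 + y**3/24 - y**2/32 + y/32 - log(2*y + 1)/64 + C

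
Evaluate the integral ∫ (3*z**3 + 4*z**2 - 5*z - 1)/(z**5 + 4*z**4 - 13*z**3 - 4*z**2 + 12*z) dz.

Factor the denominator: z*(z - 2)*(z - 1)*(z + 1)*(z + 6).
Partial-fraction decomposition: -95/(336*(z + 6)) - 1/(6*(z + 1)) - 1/(14*(z - 1)) + 29/(48*(z - 2)) - 1/(12*z).
Integrate each term: A/(z−a) contributes A·log|z−a|.

-log(z)/12 + 29*log(z - 2)/48 - log(z - 1)/14 - log(z + 1)/6 - 95*log(z + 6)/336 + C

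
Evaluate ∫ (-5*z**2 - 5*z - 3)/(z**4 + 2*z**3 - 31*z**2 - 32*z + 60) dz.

Factor the denominator: (z - 5)*(z - 1)*(z + 2)*(z + 6).
Partial-fraction decomposition: 153/(308*(z + 6)) - 13/(84*(z + 2)) + 13/(84*(z - 1)) - 153/(308*(z - 5)).
Integrate each term: A/(z−a) contributes A·log|z−a|.

-153*log(z - 5)/308 + 13*log(z - 1)/84 - 13*log(z + 2)/84 + 153*log(z + 6)/308 + C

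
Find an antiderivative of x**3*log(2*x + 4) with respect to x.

x**4*log(2*x + 4)/4 - x**4/16 + x**3/6 - x**2/2 + 2*x - 4*log(x + 2) + C

Use integration by parts with u = log(2*x + 4), dv = x**3 dx.
Then du = 2/(2*x + 4) dx and v = x**4/4.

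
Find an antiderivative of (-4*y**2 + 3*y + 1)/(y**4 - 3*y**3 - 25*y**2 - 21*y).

Factor the denominator: y*(y - 7)*(y + 1)*(y + 3).
Partial-fraction decomposition: 11/(15*(y + 3)) - 3/(8*(y + 1)) - 87/(280*(y - 7)) - 1/(21*y).
Integrate each term: A/(y−a) contributes A·log|y−a|.

-log(y)/21 - 87*log(y - 7)/280 - 3*log(y + 1)/8 + 11*log(y + 3)/15 + C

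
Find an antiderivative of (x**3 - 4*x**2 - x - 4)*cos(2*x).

Use integration by parts with u = x**3 - 4*x**2 - x - 4, dv = cos(2*x) dx, so v = sin(2*x)/2.
Apply parts 3 times (tabular method): alternate signs, differentiate u down to 0, integrate dv up.

x**3*sin(2*x)/2 - 2*x**2*sin(2*x) + 3*x**2*cos(2*x)/4 - 5*x*sin(2*x)/4 - 2*x*cos(2*x) - sin(2*x) - 5*cos(2*x)/8 + C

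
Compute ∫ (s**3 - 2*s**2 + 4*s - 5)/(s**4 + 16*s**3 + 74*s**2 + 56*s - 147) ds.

Factor the denominator: (s - 1)*(s + 3)*(s + 7)**2.
Partial-fraction decomposition: 5/(128*(s + 7)) - 237/(16*(s + 7)**2) + 31/(32*(s + 3)) - 1/(128*(s - 1)).
Integrate each term; A/(s−a) gives A·log|s−a|; A/(s−a)² gives −A/(s−a).

-log(s - 1)/128 + 31*log(s + 3)/32 + 5*log(s + 7)/128 + 237/(16*s + 112) + C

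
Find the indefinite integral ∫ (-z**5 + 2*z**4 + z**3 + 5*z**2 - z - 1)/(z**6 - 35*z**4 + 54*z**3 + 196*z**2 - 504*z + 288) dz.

-373*log(z - 4)/840 + 9*log(z - 2)/128 - 5*log(z - 1)/84 + 17*log(z + 3)/84 - 10337*log(z + 6)/13440 + 5/(16*z - 32) + C

Factor the denominator: (z - 4)*(z - 2)**2*(z - 1)*(z + 3)*(z + 6).
Partial-fraction decomposition: -10337/(13440*(z + 6)) + 17/(84*(z + 3)) - 5/(84*(z - 1)) + 9/(128*(z - 2)) - 5/(16*(z - 2)**2) - 373/(840*(z - 4)).
Integrate each term; A/(z−a) gives A·log|z−a|; A/(z−a)² gives −A/(z−a).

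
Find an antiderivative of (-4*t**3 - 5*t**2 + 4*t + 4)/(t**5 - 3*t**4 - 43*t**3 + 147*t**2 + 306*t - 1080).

-601*log(t - 5)/176 + 158*log(t - 4)/35 - 137*log(t - 3)/108 - 55*log(t + 3)/1008 + 332*log(t + 6)/1485 + C

Factor the denominator: (t - 5)*(t - 4)*(t - 3)*(t + 3)*(t + 6).
Partial-fraction decomposition: 332/(1485*(t + 6)) - 55/(1008*(t + 3)) - 137/(108*(t - 3)) + 158/(35*(t - 4)) - 601/(176*(t - 5)).
Integrate each term: A/(t−a) contributes A·log|t−a|.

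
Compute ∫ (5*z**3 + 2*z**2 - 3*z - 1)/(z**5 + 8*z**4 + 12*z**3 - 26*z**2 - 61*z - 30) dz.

Factor the denominator: (z - 2)*(z + 1)**2*(z + 3)*(z + 5).
Partial-fraction decomposition: -561/(224*(z + 5)) + 109/(40*(z + 3)) - 101/(288*(z + 1)) + 1/(24*(z + 1)**2) + 41/(315*(z - 2)).
Integrate each term; A/(z−a) gives A·log|z−a|; A/(z−a)² gives −A/(z−a).

41*log(z - 2)/315 - 101*log(z + 1)/288 + 109*log(z + 3)/40 - 561*log(z + 5)/224 - 1/(24*z + 24) + C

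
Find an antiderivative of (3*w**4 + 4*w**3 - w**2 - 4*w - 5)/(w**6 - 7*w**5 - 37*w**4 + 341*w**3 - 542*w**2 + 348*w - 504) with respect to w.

-85419*log(w - 6)/3701776 + 7*log(w - 2)/80 - 129*log(w + 7)/1690 + 163*log(w**2 + 1)/27380 - 19*atan(w)/2738 - 4687/(1924*w - 11544) + C

Factor the denominator: (w - 6)**2*(w - 2)*(w + 7)*(w**2 + 1).
Partial-fraction decomposition: (163*w - 95)/(13690*(w**2 + 1)) - 129/(1690*(w + 7)) + 7/(80*(w - 2)) - 85419/(3701776*(w - 6)) + 4687/(1924*(w - 6)**2).
Integrate each term; A/(w−a) gives A·log|w−a|; the (Bw+D)/(w²+p²) term gives a log and an atan.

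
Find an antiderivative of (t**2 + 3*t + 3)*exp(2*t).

(t**2 + 2*t + 2)*exp(2*t)/2 + C

Use integration by parts with u = t**2 + 3*t + 3, dv = exp(2*t) dt, so v = exp(2*t)/2.
Apply parts 2 times (tabular method): alternate signs, differentiate u down to 0, integrate dv up.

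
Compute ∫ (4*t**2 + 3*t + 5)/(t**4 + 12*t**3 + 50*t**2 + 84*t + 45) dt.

3*log(t + 1)/8 + 21*log(t + 3)/4 - 45*log(t + 5)/8 + 8/(t + 3) + C

Factor the denominator: (t + 1)*(t + 3)**2*(t + 5).
Partial-fraction decomposition: -45/(8*(t + 5)) + 21/(4*(t + 3)) - 8/(t + 3)**2 + 3/(8*(t + 1)).
Integrate each term; A/(t−a) gives A·log|t−a|; A/(t−a)² gives −A/(t−a).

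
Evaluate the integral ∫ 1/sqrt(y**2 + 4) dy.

log(y + sqrt(y**2 + 4)) + C

Substitute y = 2·tan(θ), so dy = 2·sec(θ)^2 dθ and the radical becomes sqrt(y**2 + 4) = 2·sec(θ) by the Pythagorean identity.
Integrate the resulting trig expression in θ, then back-substitute tan(θ) = y/2, sec(θ) = sqrt(y**2 + 4)/2 (absorbing any constant into C).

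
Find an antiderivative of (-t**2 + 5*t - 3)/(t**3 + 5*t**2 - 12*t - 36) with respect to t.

log(t - 3)/15 + 17*log(t + 2)/20 - 23*log(t + 6)/12 + C

Factor the denominator: (t - 3)*(t + 2)*(t + 6).
Partial-fraction decomposition: -23/(12*(t + 6)) + 17/(20*(t + 2)) + 1/(15*(t - 3)).
Integrate each term: A/(t−a) contributes A·log|t−a|.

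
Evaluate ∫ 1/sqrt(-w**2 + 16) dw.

Substitute w = 4·sin(θ), so dw = 4·cos(θ) dθ and the radical becomes sqrt(-w**2 + 16) = 4·cos(θ) by the Pythagorean identity.
Integrate the resulting trig expression in θ, then back-substitute θ = asin(w/4), sin(θ) = w/4, cos(θ) = sqrt(-w**2 + 16)/4 (absorbing any constant into C).

asin(w/4) + C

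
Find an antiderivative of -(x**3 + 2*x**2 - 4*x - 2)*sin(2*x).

Use integration by parts with u = x**3 + 2*x**2 - 4*x - 2, dv = -sin(2*x) dx, so v = cos(2*x)/2.
Apply parts 3 times (tabular method): alternate signs, differentiate u down to 0, integrate dv up.

x**3*cos(2*x)/2 - 3*x**2*sin(2*x)/4 + x**2*cos(2*x) - x*sin(2*x) - 11*x*cos(2*x)/4 + 11*sin(2*x)/8 - 3*cos(2*x)/2 + C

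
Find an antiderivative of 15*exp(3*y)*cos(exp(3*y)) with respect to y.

Let u = exp(3*y), so du = (3*exp(3*y)) dy.
Rewriting, the integral becomes 5·∫ cos(u) du = 5·sin(u).
Substituting back, u = exp(3*y).

5*sin(exp(3*y)) + C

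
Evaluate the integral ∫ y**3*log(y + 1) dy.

y**4*log(y + 1)/4 - y**4/16 + y**3/12 - y**2/8 + y/4 - log(y + 1)/4 + C

Use integration by parts with u = log(y + 1), dv = y**3 dy.
Then du = 1/(y + 1) dy and v = y**4/4.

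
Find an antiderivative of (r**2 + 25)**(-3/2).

r/(25*sqrt(r**2 + 25)) + C

Substitute r = 5·tan(θ), so dr = 5·sec(θ)^2 dθ and the radical becomes sqrt(r**2 + 25) = 5·sec(θ) by the Pythagorean identity.
Integrate the resulting trig expression in θ, then back-substitute tan(θ) = r/5, sec(θ) = sqrt(r**2 + 25)/5 (absorbing any constant into C).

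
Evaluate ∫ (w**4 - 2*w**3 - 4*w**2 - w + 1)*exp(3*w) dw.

(27*w**4 - 90*w**3 - 18*w**2 - 15*w + 32)*exp(3*w)/81 + C

Use integration by parts with u = w**4 - 2*w**3 - 4*w**2 - w + 1, dv = exp(3*w) dw, so v = exp(3*w)/3.
Apply parts 4 times (tabular method): alternate signs, differentiate u down to 0, integrate dv up.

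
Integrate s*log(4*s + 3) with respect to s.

Use integration by parts with u = log(4*s + 3), dv = s ds.
Then du = 4/(4*s + 3) ds and v = s**2/2.

s**2*log(4*s + 3)/2 - s**2/4 + 3*s/8 - 9*log(4*s + 3)/32 + C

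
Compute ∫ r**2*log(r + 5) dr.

Use integration by parts with u = log(r + 5), dv = r**2 dr.
Then du = 1/(r + 5) dr and v = r**3/3.

r**3*log(r + 5)/3 - r**3/9 + 5*r**2/6 - 25*r/3 + 125*log(r + 5)/3 + C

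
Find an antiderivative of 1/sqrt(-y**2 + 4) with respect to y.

Substitute y = 2·sin(θ), so dy = 2·cos(θ) dθ and the radical becomes sqrt(-y**2 + 4) = 2·cos(θ) by the Pythagorean identity.
Integrate the resulting trig expression in θ, then back-substitute θ = asin(y/2), sin(θ) = y/2, cos(θ) = sqrt(-y**2 + 4)/2 (absorbing any constant into C).

asin(y/2) + C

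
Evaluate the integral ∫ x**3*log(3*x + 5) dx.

Use integration by parts with u = log(3*x + 5), dv = x**3 dx.
Then du = 3/(3*x + 5) dx and v = x**4/4.

x**4*log(3*x + 5)/4 - x**4/16 + 5*x**3/36 - 25*x**2/72 + 125*x/108 - 625*log(3*x + 5)/324 + C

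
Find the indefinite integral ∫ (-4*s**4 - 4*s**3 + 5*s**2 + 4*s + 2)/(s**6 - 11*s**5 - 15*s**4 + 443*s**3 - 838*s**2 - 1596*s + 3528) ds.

214657*log(s - 7)/608400 - 373*log(s - 3)/720 + 33*log(s - 2)/400 - log(s + 2)/360 + 2081*log(s + 6)/24336 + 1189/(260*s - 1820) + C

Factor the denominator: (s - 7)**2*(s - 3)*(s - 2)*(s + 2)*(s + 6).
Partial-fraction decomposition: 2081/(24336*(s + 6)) - 1/(360*(s + 2)) + 33/(400*(s - 2)) - 373/(720*(s - 3)) + 214657/(608400*(s - 7)) - 1189/(260*(s - 7)**2).
Integrate each term; A/(s−a) gives A·log|s−a|; A/(s−a)² gives −A/(s−a).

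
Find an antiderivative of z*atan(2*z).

Use integration by parts with u = arctan(2*z), dv = z dz.
Then du = 2/(4*z**2 + 1) dz.

z**2*atan(2*z)/2 - z/4 + atan(2*z)/8 + C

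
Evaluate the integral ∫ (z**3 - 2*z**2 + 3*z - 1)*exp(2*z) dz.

(4*z**3 - 14*z**2 + 26*z - 17)*exp(2*z)/8 + C

Use integration by parts with u = z**3 - 2*z**2 + 3*z - 1, dv = exp(2*z) dz, so v = exp(2*z)/2.
Apply parts 3 times (tabular method): alternate signs, differentiate u down to 0, integrate dv up.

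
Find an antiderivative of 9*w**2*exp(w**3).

Let u = w**3, so du = (3*w**2) dw.
Rewriting, the integral becomes 3·∫ e^u du = 3·e^u.
Substituting back, u = w**3.

3*exp(w**3) + C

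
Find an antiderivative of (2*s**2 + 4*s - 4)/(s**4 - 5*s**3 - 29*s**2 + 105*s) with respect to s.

Factor the denominator: s*(s - 7)*(s - 3)*(s + 5).
Partial-fraction decomposition: -13/(240*(s + 5)) - 13/(48*(s - 3)) + 61/(168*(s - 7)) - 4/(105*s).
Integrate each term: A/(s−a) contributes A·log|s−a|.

-4*log(s)/105 + 61*log(s - 7)/168 - 13*log(s - 3)/48 - 13*log(s + 5)/240 + C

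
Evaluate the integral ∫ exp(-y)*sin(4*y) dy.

Let I denote the integral. Integrate by parts with u = sin(4*y), dv = exp(-y) dy, so v = -exp(-y): I = -exp(-y)*sin(4*y) + 4·∫ exp(-y)*cos(4*y) dy.
Apply parts again with u = cos(4*y), dv = exp(-y) dy: ∫ exp(-y)*cos(4*y) dy = -exp(-y)*cos(4*y) − 4·I. Substituting back brings back I: I = -exp(-y)*sin(4*y) - 4*exp(-y)*cos(4*y) − 16·I.
Solving for I: (1 + 16)·I equals the remaining terms, so I = (1/17)·(-exp(-y)*sin(4*y) - 4*exp(-y)*cos(4*y)).

-exp(-y)*sin(4*y)/17 - 4*exp(-y)*cos(4*y)/17 + C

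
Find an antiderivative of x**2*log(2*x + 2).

Use integration by parts with u = log(2*x + 2), dv = x**2 dx.
Then du = 2/(2*x + 2) dx and v = x**3/3.

x**3*log(2*x + 2)/3 - x**3/9 + x**2/6 - x/3 + log(x + 1)/3 + C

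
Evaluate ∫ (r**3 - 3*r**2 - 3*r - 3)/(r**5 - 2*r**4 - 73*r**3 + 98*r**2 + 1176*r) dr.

-log(r)/392 + 86*log(r - 7)/539 - 29*log(r - 6)/260 + 103*log(r + 4)/1320 - 236*log(r + 7)/1911 + C

Factor the denominator: r*(r - 7)*(r - 6)*(r + 4)*(r + 7).
Partial-fraction decomposition: -236/(1911*(r + 7)) + 103/(1320*(r + 4)) - 29/(260*(r - 6)) + 86/(539*(r - 7)) - 1/(392*r).
Integrate each term: A/(r−a) contributes A·log|r−a|.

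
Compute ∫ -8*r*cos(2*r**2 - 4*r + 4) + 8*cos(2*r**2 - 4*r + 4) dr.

Let u = 2*r**2 - 4*r + 4, so du = (4*r - 4) dr.
Rewriting, the integral becomes -2·∫ cos(u) du = -2·sin(u).
Substituting back, u = 2*r**2 - 4*r + 4.

-2*sin(2*r**2 - 4*r + 4) + C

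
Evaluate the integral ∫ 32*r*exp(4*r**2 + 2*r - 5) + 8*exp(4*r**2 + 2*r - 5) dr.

Let u = 4*r**2 + 2*r - 5, so du = (8*r + 2) dr.
Rewriting, the integral becomes 4·∫ e^u du = 4·e^u.
Substituting back, u = 4*r**2 + 2*r - 5.

4*exp(4*r**2 + 2*r - 5) + C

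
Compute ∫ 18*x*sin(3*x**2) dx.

Let u = 3*x**2, so du = (6*x) dx.
Rewriting, the integral becomes 3·∫ sin(u) du = 3·-cos(u).
Substituting back, u = 3*x**2.

-3*cos(3*x**2) + C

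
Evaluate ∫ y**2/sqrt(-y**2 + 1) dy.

Substitute y = sin(θ), so dy = cos(θ) dθ and the radical becomes sqrt(-y**2 + 1) = cos(θ) by the Pythagorean identity.
Integrate the resulting trig expression in θ, then back-substitute θ = asin(y), sin(θ) = y, cos(θ) = sqrt(-y**2 + 1) (absorbing any constant into C).

-y*sqrt(-y**2 + 1)/2 + asin(y)/2 + C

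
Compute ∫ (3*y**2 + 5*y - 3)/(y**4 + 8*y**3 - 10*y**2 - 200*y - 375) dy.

Factor the denominator: (y - 5)*(y + 3)*(y + 5)**2.
Partial-fraction decomposition: 4/(25*(y + 5)) + 47/(20*(y + 5)**2) - 9/(32*(y + 3)) + 97/(800*(y - 5)).
Integrate each term; A/(y−a) gives A·log|y−a|; A/(y−a)² gives −A/(y−a).

97*log(y - 5)/800 - 9*log(y + 3)/32 + 4*log(y + 5)/25 - 47/(20*y + 100) + C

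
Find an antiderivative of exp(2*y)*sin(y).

Let I denote the integral. Integrate by parts with u = sin(y), dv = exp(2*y) dy, so v = exp(2*y)/2: I = exp(2*y)*sin(y)/2 − (1/2)·∫ exp(2*y)*cos(y) dy.
Apply parts again with u = cos(y), dv = exp(2*y) dy: ∫ exp(2*y)*cos(y) dy = exp(2*y)*cos(y)/2 + (1/2)·I. Substituting back brings back I: I = exp(2*y)*sin(y)/2 - exp(2*y)*cos(y)/4 − (1/4)·I.
Solving for I: (1 + 1/4)·I equals the remaining terms, so I = (4/5)·(exp(2*y)*sin(y)/2 - exp(2*y)*cos(y)/4).

2*exp(2*y)*sin(y)/5 - exp(2*y)*cos(y)/5 + C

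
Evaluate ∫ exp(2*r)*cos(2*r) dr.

Let I denote the integral. Integrate by parts with u = cos(2*r), dv = exp(2*r) dr, so v = exp(2*r)/2: I = exp(2*r)*cos(2*r)/2 + ∫ exp(2*r)*sin(2*r) dr.
Apply parts again with u = sin(2*r), dv = exp(2*r) dr: ∫ exp(2*r)*sin(2*r) dr = exp(2*r)*sin(2*r)/2 − I. Substituting back brings back I: I = exp(2*r)*sin(2*r)/2 + exp(2*r)*cos(2*r)/2 − I.
Solving for I: (1 + 1)·I equals the remaining terms, so I = (1/2)·(exp(2*r)*sin(2*r)/2 + exp(2*r)*cos(2*r)/2).

exp(2*r)*sin(2*r)/4 + exp(2*r)*cos(2*r)/4 + C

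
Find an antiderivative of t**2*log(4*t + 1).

Use integration by parts with u = log(4*t + 1), dv = t**2 dt.
Then du = 4/(4*t + 1) dt and v = t**3/3.

t**3*log(4*t + 1)/3 - t**3/9 + t**2/24 - t/48 + log(4*t + 1)/192 + C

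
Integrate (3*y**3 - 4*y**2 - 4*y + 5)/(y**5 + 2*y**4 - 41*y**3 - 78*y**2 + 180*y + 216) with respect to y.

Factor the denominator: (y - 6)*(y - 2)*(y + 1)*(y + 3)*(y + 6).
Partial-fraction decomposition: -763/(1440*(y + 6)) + 10/(27*(y + 3)) + 1/(105*(y + 1)) - 1/(96*(y - 2)) + 485/(3024*(y - 6)).
Integrate each term: A/(y−a) contributes A·log|y−a|.

485*log(y - 6)/3024 - log(y - 2)/96 + log(y + 1)/105 + 10*log(y + 3)/27 - 763*log(y + 6)/1440 + C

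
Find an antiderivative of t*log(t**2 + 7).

t**2*log(t**2 + 7)/2 - t**2/2 + 7*log(t**2 + 7)/2 + C

Let u = t**2 + 7, so du = (2*t) dt.
The integral becomes (1/2)·∫ log(u) du; integrate by parts with u′=log(u), dv′=du.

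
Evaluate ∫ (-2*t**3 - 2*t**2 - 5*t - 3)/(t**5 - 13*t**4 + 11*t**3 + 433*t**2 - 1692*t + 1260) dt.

Factor the denominator: (t - 7)*(t - 6)*(t - 5)*(t - 1)*(t + 6).
Partial-fraction decomposition: 129/(4004*(t + 6)) + 1/(70*(t - 1)) - 41/(11*(t - 5)) + 179/(20*(t - 6)) - 137/(26*(t - 7)).
Integrate each term: A/(t−a) contributes A·log|t−a|.

-137*log(t - 7)/26 + 179*log(t - 6)/20 - 41*log(t - 5)/11 + log(t - 1)/70 + 129*log(t + 6)/4004 + C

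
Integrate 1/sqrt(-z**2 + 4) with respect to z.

asin(z/2) + C

Substitute z = 2·sin(θ), so dz = 2·cos(θ) dθ and the radical becomes sqrt(-z**2 + 4) = 2·cos(θ) by the Pythagorean identity.
Integrate the resulting trig expression in θ, then back-substitute θ = asin(z/2), sin(θ) = z/2, cos(θ) = sqrt(-z**2 + 4)/2 (absorbing any constant into C).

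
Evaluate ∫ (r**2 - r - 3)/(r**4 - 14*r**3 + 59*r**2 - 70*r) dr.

3*log(r)/70 + 39*log(r - 7)/70 - 17*log(r - 5)/30 - log(r - 2)/30 + C

Factor the denominator: r*(r - 7)*(r - 5)*(r - 2).
Partial-fraction decomposition: -1/(30*(r - 2)) - 17/(30*(r - 5)) + 39/(70*(r - 7)) + 3/(70*r).
Integrate each term: A/(r−a) contributes A·log|r−a|.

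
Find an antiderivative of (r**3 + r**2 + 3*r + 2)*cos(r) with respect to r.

Use integration by parts with u = r**3 + r**2 + 3*r + 2, dv = cos(r) dr, so v = sin(r).
Apply parts 3 times (tabular method): alternate signs, differentiate u down to 0, integrate dv up.

r**3*sin(r) + r**2*sin(r) + 3*r**2*cos(r) - 3*r*sin(r) + 2*r*cos(r) - 3*cos(r) + C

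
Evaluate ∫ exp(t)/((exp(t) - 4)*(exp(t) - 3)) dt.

Let u = e^t, du = e^t dt.
The integral becomes ∫ du/((u-4)(u-3)); decompose into partial fractions.

log(exp(t) - 4) - log(exp(t) - 3) + C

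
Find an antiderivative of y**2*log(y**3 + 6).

y**3*log(y**3 + 6)/3 - y**3/3 + 2*log(y**3 + 6) + C

Let u = y**3 + 6, so du = (3*y**2) dy.
The integral becomes (1/3)·∫ log(u) du; integrate by parts with u′=log(u), dv′=du.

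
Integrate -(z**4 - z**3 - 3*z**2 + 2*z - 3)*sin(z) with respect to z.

Use integration by parts with u = z**4 - z**3 - 3*z**2 + 2*z - 3, dv = -sin(z) dz, so v = cos(z).
Apply parts 4 times (tabular method): alternate signs, differentiate u down to 0, integrate dv up.

z**4*cos(z) - 4*z**3*sin(z) - z**3*cos(z) + 3*z**2*sin(z) - 15*z**2*cos(z) + 30*z*sin(z) + 8*z*cos(z) - 8*sin(z) + 27*cos(z) + C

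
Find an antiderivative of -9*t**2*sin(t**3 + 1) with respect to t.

3*cos(t**3 + 1) + C

Let u = t**3 + 1, so du = (3*t**2) dt.
Rewriting, the integral becomes -3·∫ sin(u) du = -3·-cos(u).
Substituting back, u = t**3 + 1.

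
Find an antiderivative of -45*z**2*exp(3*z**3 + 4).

Let u = 3*z**3 + 4, so du = (9*z**2) dz.
Rewriting, the integral becomes -5·∫ e^u du = -5·e^u.
Substituting back, u = 3*z**3 + 4.

-5*exp(3*z**3 + 4) + C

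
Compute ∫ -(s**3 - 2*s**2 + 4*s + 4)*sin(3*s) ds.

Use integration by parts with u = s**3 - 2*s**2 + 4*s + 4, dv = -sin(3*s) ds, so v = cos(3*s)/3.
Apply parts 3 times (tabular method): alternate signs, differentiate u down to 0, integrate dv up.

s**3*cos(3*s)/3 - s**2*sin(3*s)/3 - 2*s**2*cos(3*s)/3 + 4*s*sin(3*s)/9 + 10*s*cos(3*s)/9 - 10*sin(3*s)/27 + 40*cos(3*s)/27 + C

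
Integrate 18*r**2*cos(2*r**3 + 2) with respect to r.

3*sin(2*r**3 + 2) + C

Let u = 2*r**3 + 2, so du = (6*r**2) dr.
Rewriting, the integral becomes 3·∫ cos(u) du = 3·sin(u).
Substituting back, u = 2*r**3 + 2.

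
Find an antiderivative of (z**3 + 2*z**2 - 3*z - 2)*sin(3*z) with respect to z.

-z**3*cos(3*z)/3 + z**2*sin(3*z)/3 - 2*z**2*cos(3*z)/3 + 4*z*sin(3*z)/9 + 11*z*cos(3*z)/9 - 11*sin(3*z)/27 + 22*cos(3*z)/27 + C

Use integration by parts with u = z**3 + 2*z**2 - 3*z - 2, dv = sin(3*z) dz, so v = -cos(3*z)/3.
Apply parts 3 times (tabular method): alternate signs, differentiate u down to 0, integrate dv up.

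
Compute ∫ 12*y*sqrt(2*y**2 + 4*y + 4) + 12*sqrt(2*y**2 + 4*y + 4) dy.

Let u = 2*y**2 + 4*y + 4, so du = (4*y + 4) dy.
Rewriting, the integral becomes 3·∫ √u du = 3·(2/3)u^(3/2).
Substituting back, u = 2*y**2 + 4*y + 4.

2*(2*y**2 + 4*y + 4)**(3/2) + C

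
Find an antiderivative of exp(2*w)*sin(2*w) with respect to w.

Let I denote the integral. Integrate by parts with u = sin(2*w), dv = exp(2*w) dw, so v = exp(2*w)/2: I = exp(2*w)*sin(2*w)/2 − ∫ exp(2*w)*cos(2*w) dw.
Apply parts again with u = cos(2*w), dv = exp(2*w) dw: ∫ exp(2*w)*cos(2*w) dw = exp(2*w)*cos(2*w)/2 + I. Substituting back brings back I: I = exp(2*w)*sin(2*w)/2 - exp(2*w)*cos(2*w)/2 − I.
Solving for I: (1 + 1)·I equals the remaining terms, so I = (1/2)·(exp(2*w)*sin(2*w)/2 - exp(2*w)*cos(2*w)/2).

exp(2*w)*sin(2*w)/4 - exp(2*w)*cos(2*w)/4 + C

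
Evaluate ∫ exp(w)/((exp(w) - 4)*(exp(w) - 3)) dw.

Let u = e^w, du = e^w dw.
The integral becomes ∫ du/((u-3)(u-4)); decompose into partial fractions.

log(exp(w) - 4) - log(exp(w) - 3) + C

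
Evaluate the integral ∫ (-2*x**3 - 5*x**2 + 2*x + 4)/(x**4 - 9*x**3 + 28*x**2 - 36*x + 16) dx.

Factor the denominator: (x - 4)*(x - 2)**2*(x - 1).
Partial-fraction decomposition: 1/(3*(x - 1)) + 14/(x - 2) + 14/(x - 2)**2 - 49/(3*(x - 4)).
Integrate each term; A/(x−a) gives A·log|x−a|; A/(x−a)² gives −A/(x−a).

-49*log(x - 4)/3 + 14*log(x - 2) + log(x - 1)/3 - 14/(x - 2) + C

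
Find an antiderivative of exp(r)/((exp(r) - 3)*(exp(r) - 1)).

Let u = e^r, du = e^r dr.
The integral becomes ∫ du/((u-1)(u-3)); decompose into partial fractions.

log(exp(r) - 3)/2 - log(exp(r) - 1)/2 + C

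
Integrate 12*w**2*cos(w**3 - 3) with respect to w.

4*sin(w**3 - 3) + C

Let u = w**3 - 3, so du = (3*w**2) dw.
Rewriting, the integral becomes 4·∫ cos(u) du = 4·sin(u).
Substituting back, u = w**3 - 3.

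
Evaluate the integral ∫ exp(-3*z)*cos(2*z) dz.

Let I denote the integral. Integrate by parts with u = cos(2*z), dv = exp(-3*z) dz, so v = -exp(-3*z)/3: I = -exp(-3*z)*cos(2*z)/3 − (2/3)·∫ exp(-3*z)*sin(2*z) dz.
Apply parts again with u = sin(2*z), dv = exp(-3*z) dz: ∫ exp(-3*z)*sin(2*z) dz = -exp(-3*z)*sin(2*z)/3 + (2/3)·I. Substituting back brings back I: I = 2*exp(-3*z)*sin(2*z)/9 - exp(-3*z)*cos(2*z)/3 − (4/9)·I.
Solving for I: (1 + 4/9)·I equals the remaining terms, so I = (9/13)·(2*exp(-3*z)*sin(2*z)/9 - exp(-3*z)*cos(2*z)/3).

2*exp(-3*z)*sin(2*z)/13 - 3*exp(-3*z)*cos(2*z)/13 + C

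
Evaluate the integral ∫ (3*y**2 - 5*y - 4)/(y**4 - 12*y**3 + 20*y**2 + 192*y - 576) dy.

-67*log(y - 6)/100 + 3*log(y - 4)/4 - 2*log(y + 4)/25 - 37/(10*y - 60) + C

Factor the denominator: (y - 6)**2*(y - 4)*(y + 4).
Partial-fraction decomposition: -2/(25*(y + 4)) + 3/(4*(y - 4)) - 67/(100*(y - 6)) + 37/(10*(y - 6)**2).
Integrate each term; A/(y−a) gives A·log|y−a|; A/(y−a)² gives −A/(y−a).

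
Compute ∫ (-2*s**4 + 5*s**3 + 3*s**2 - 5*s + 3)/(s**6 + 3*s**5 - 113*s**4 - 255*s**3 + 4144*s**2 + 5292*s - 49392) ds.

Factor the denominator: (s - 7)*(s - 6)*(s - 4)*(s + 6)*(s + 7)**2.
Partial-fraction decomposition: -2209707/(1002001*(s + 7)) - 3166/(1001*(s + 7)**2) + 1177/(520*(s + 6)) - 161/(7260*(s - 4)) + 477/(1352*(s - 6)) - 743/(1911*(s - 7)).
Integrate each term; A/(s−a) gives A·log|s−a|; A/(s−a)² gives −A/(s−a).

-743*log(s - 7)/1911 + 477*log(s - 6)/1352 - 161*log(s - 4)/7260 + 1177*log(s + 6)/520 - 2209707*log(s + 7)/1002001 + 3166/(1001*s + 7007) + C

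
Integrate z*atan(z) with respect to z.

Use integration by parts with u = arctan(z), dv = z dz.
Then du = 1/(z**2 + 1) dz.

z**2*atan(z)/2 - z/2 + atan(z)/2 + C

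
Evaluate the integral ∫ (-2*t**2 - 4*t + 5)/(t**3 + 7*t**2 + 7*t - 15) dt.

Factor the denominator: (t - 1)*(t + 3)*(t + 5).
Partial-fraction decomposition: -25/(12*(t + 5)) + 1/(8*(t + 3)) - 1/(24*(t - 1)).
Integrate each term: A/(t−a) contributes A·log|t−a|.

-log(t - 1)/24 + log(t + 3)/8 - 25*log(t + 5)/12 + C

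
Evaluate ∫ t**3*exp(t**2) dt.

Let u = t², du = 2t dt; rewrite as (1/2)∫ u^1·exp(1u) du.
Now integrate by parts 1 time.

(t**2 - 1)*exp(t**2)/2 + C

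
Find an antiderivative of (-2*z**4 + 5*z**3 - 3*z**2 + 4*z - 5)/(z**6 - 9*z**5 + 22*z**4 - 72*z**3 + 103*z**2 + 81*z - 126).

-3211*log(z - 7)/13920 + log(z - 2)/195 - log(z - 1)/120 + 19*log(z + 1)/480 + 293*log(z**2 + 9)/3016 - 2621*atan(z/3)/22620 + C

Factor the denominator: (z - 7)*(z - 2)*(z - 1)*(z + 1)*(z**2 + 9).
Partial-fraction decomposition: (1465*z - 2621)/(7540*(z**2 + 9)) + 19/(480*(z + 1)) - 1/(120*(z - 1)) + 1/(195*(z - 2)) - 3211/(13920*(z - 7)).
Integrate each term; A/(z−a) gives A·log|z−a|; the (Bz+D)/(z²+p²) term gives a log and an atan.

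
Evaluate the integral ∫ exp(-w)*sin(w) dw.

-exp(-w)*sin(w)/2 - exp(-w)*cos(w)/2 + C

Let I denote the integral. Integrate by parts with u = sin(w), dv = exp(-w) dw, so v = -exp(-w): I = -exp(-w)*sin(w) + ∫ exp(-w)*cos(w) dw.
Apply parts again with u = cos(w), dv = exp(-w) dw: ∫ exp(-w)*cos(w) dw = -exp(-w)*cos(w) − I. Substituting back brings back I: I = -exp(-w)*sin(w) - exp(-w)*cos(w) − I.
Solving for I: (1 + 1)·I equals the remaining terms, so I = (1/2)·(-exp(-w)*sin(w) - exp(-w)*cos(w)).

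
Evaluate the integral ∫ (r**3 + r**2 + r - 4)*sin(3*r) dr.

Use integration by parts with u = r**3 + r**2 + r - 4, dv = sin(3*r) dr, so v = -cos(3*r)/3.
Apply parts 3 times (tabular method): alternate signs, differentiate u down to 0, integrate dv up.

-r**3*cos(3*r)/3 + r**2*sin(3*r)/3 - r**2*cos(3*r)/3 + 2*r*sin(3*r)/9 - r*cos(3*r)/9 + sin(3*r)/27 + 38*cos(3*r)/27 + C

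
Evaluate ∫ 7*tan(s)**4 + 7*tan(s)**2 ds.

Let u = tan(s), so du = (tan(s)**2 + 1) ds.
Rewriting, the integral becomes 7·∫ u^2 du = 7·u^3/3.
Substituting back, u = tan(s).

7*tan(s)**3/3 + C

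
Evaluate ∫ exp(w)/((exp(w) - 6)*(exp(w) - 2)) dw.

Let u = e^w, du = e^w dw.
The integral becomes ∫ du/((u-2)(u-6)); decompose into partial fractions.

log(exp(w) - 6)/4 - log(exp(w) - 2)/4 + C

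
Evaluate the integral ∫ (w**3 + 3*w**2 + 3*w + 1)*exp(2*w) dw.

Use integration by parts with u = w**3 + 3*w**2 + 3*w + 1, dv = exp(2*w) dw, so v = exp(2*w)/2.
Apply parts 3 times (tabular method): alternate signs, differentiate u down to 0, integrate dv up.

(4*w**3 + 6*w**2 + 6*w + 1)*exp(2*w)/8 + C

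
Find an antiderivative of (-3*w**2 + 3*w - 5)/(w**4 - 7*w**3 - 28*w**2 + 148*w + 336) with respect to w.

-131*log(w - 7)/99 + 19*log(w - 6)/16 - 23*log(w + 2)/144 + 13*log(w + 4)/44 + C

Factor the denominator: (w - 7)*(w - 6)*(w + 2)*(w + 4).
Partial-fraction decomposition: 13/(44*(w + 4)) - 23/(144*(w + 2)) + 19/(16*(w - 6)) - 131/(99*(w - 7)).
Integrate each term: A/(w−a) contributes A·log|w−a|.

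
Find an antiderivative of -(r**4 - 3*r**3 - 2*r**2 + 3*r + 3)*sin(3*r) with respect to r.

Use integration by parts with u = r**4 - 3*r**3 - 2*r**2 + 3*r + 3, dv = -sin(3*r) dr, so v = cos(3*r)/3.
Apply parts 4 times (tabular method): alternate signs, differentiate u down to 0, integrate dv up.

r**4*cos(3*r)/3 - 4*r**3*sin(3*r)/9 - r**3*cos(3*r) + r**2*sin(3*r) - 10*r**2*cos(3*r)/9 + 20*r*sin(3*r)/27 + 5*r*cos(3*r)/3 - 5*sin(3*r)/9 + 101*cos(3*r)/81 + C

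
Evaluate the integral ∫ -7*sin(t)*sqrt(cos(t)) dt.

Let u = cos(t), so du = (-sin(t)) dt.
Rewriting, the integral becomes 7·∫ √u du = 7·(2/3)u^(3/2).
Substituting back, u = cos(t).

14*cos(t)**(3/2)/3 + C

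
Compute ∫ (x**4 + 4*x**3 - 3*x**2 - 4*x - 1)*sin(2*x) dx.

Use integration by parts with u = x**4 + 4*x**3 - 3*x**2 - 4*x - 1, dv = sin(2*x) dx, so v = -cos(2*x)/2.
Apply parts 4 times (tabular method): alternate signs, differentiate u down to 0, integrate dv up.

-x**4*cos(2*x)/2 + x**3*sin(2*x) - 2*x**3*cos(2*x) + 3*x**2*sin(2*x) + 3*x**2*cos(2*x) - 3*x*sin(2*x) + 5*x*cos(2*x) - 5*sin(2*x)/2 - cos(2*x) + C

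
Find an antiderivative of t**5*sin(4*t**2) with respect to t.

-t**4*cos(4*t**2)/8 + t**2*sin(4*t**2)/16 + cos(4*t**2)/64 + C

Let u = t², du = 2t dt; rewrite as (1/2)∫ u^2·sin(4u) du.
Now integrate by parts 2 times.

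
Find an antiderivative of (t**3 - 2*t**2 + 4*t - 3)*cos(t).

t**3*sin(t) - 2*t**2*sin(t) + 3*t**2*cos(t) - 2*t*sin(t) - 4*t*cos(t) + sin(t) - 2*cos(t) + C

Use integration by parts with u = t**3 - 2*t**2 + 4*t - 3, dv = cos(t) dt, so v = sin(t).
Apply parts 3 times (tabular method): alternate signs, differentiate u down to 0, integrate dv up.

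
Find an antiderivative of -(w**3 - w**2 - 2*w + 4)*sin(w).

Use integration by parts with u = w**3 - w**2 - 2*w + 4, dv = -sin(w) dw, so v = cos(w).
Apply parts 3 times (tabular method): alternate signs, differentiate u down to 0, integrate dv up.

w**3*cos(w) - 3*w**2*sin(w) - w**2*cos(w) + 2*w*sin(w) - 8*w*cos(w) + 8*sin(w) + 6*cos(w) + C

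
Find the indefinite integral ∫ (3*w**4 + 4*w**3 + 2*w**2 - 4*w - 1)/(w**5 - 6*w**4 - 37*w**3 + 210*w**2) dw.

-877*log(w)/44100 + 4322*log(w - 7)/637 - 1202*log(w - 5)/275 + 3119*log(w + 6)/5148 + 1/(210*w) + C

Factor the denominator: w**2*(w - 7)*(w - 5)*(w + 6).
Partial-fraction decomposition: 3119/(5148*(w + 6)) - 1202/(275*(w - 5)) + 4322/(637*(w - 7)) - 877/(44100*w) - 1/(210*w**2).
Integrate each term; A/(w−a) gives A·log|w−a|; A/(w−a)² gives −A/(w−a).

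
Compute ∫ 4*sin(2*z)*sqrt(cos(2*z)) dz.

-4*cos(2*z)**(3/2)/3 + C

Let u = cos(2*z), so du = (-2*sin(2*z)) dz.
Rewriting, the integral becomes -2·∫ √u du = -2·(2/3)u^(3/2).
Substituting back, u = cos(2*z).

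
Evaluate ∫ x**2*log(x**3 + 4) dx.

x**3*log(x**3 + 4)/3 - x**3/3 + 4*log(x**3 + 4)/3 + C

Let u = x**3 + 4, so du = (3*x**2) dx.
The integral becomes (1/3)·∫ log(u) du; integrate by parts with u′=log(u), dv′=du.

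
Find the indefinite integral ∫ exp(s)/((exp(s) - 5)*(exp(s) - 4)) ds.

Let u = e^s, du = e^s ds.
The integral becomes ∫ du/((u-4)(u-5)); decompose into partial fractions.

log(exp(s) - 5) - log(exp(s) - 4) + C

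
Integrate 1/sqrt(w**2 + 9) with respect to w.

Substitute w = 3·tan(θ), so dw = 3·sec(θ)^2 dθ and the radical becomes sqrt(w**2 + 9) = 3·sec(θ) by the Pythagorean identity.
Integrate the resulting trig expression in θ, then back-substitute tan(θ) = w/3, sec(θ) = sqrt(w**2 + 9)/3 (absorbing any constant into C).

log(w + sqrt(w**2 + 9)) + C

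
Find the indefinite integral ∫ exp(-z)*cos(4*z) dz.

Let I denote the integral. Integrate by parts with u = cos(4*z), dv = exp(-z) dz, so v = -exp(-z): I = -exp(-z)*cos(4*z) − 4·∫ exp(-z)*sin(4*z) dz.
Apply parts again with u = sin(4*z), dv = exp(-z) dz: ∫ exp(-z)*sin(4*z) dz = -exp(-z)*sin(4*z) + 4·I. Substituting back brings back I: I = 4*exp(-z)*sin(4*z) - exp(-z)*cos(4*z) − 16·I.
Solving for I: (1 + 16)·I equals the remaining terms, so I = (1/17)·(4*exp(-z)*sin(4*z) - exp(-z)*cos(4*z)).

4*exp(-z)*sin(4*z)/17 - exp(-z)*cos(4*z)/17 + C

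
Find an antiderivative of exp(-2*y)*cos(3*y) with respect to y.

3*exp(-2*y)*sin(3*y)/13 - 2*exp(-2*y)*cos(3*y)/13 + C

Let I denote the integral. Integrate by parts with u = cos(3*y), dv = exp(-2*y) dy, so v = -exp(-2*y)/2: I = -exp(-2*y)*cos(3*y)/2 − (3/2)·∫ exp(-2*y)*sin(3*y) dy.
Apply parts again with u = sin(3*y), dv = exp(-2*y) dy: ∫ exp(-2*y)*sin(3*y) dy = -exp(-2*y)*sin(3*y)/2 + (3/2)·I. Substituting back brings back I: I = 3*exp(-2*y)*sin(3*y)/4 - exp(-2*y)*cos(3*y)/2 − (9/4)·I.
Solving for I: (1 + 9/4)·I equals the remaining terms, so I = (4/13)·(3*exp(-2*y)*sin(3*y)/4 - exp(-2*y)*cos(3*y)/2).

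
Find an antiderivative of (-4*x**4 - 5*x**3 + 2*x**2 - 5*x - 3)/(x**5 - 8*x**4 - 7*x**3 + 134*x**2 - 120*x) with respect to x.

log(x)/40 - 83*log(x - 6)/4 + 3103*log(x - 5)/180 - 3*log(x - 1)/20 - 131*log(x + 4)/360 + C

Factor the denominator: x*(x - 6)*(x - 5)*(x - 1)*(x + 4).
Partial-fraction decomposition: -131/(360*(x + 4)) - 3/(20*(x - 1)) + 3103/(180*(x - 5)) - 83/(4*(x - 6)) + 1/(40*x).
Integrate each term: A/(x−a) contributes A·log|x−a|.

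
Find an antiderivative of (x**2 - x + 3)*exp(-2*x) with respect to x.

Use integration by parts with u = x**2 - x + 3, dv = exp(-2*x) dx, so v = -exp(-2*x)/2.
Apply parts 2 times (tabular method): alternate signs, differentiate u down to 0, integrate dv up.

(-x**2 - 3)*exp(-2*x)/2 + C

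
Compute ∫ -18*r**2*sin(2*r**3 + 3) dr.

Let u = 2*r**3 + 3, so du = (6*r**2) dr.
Rewriting, the integral becomes -3·∫ sin(u) du = -3·-cos(u).
Substituting back, u = 2*r**3 + 3.

3*cos(2*r**3 + 3) + C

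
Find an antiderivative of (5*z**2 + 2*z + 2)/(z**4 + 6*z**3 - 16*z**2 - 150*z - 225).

Factor the denominator: (z - 5)*(z + 3)**2*(z + 5).
Partial-fraction decomposition: -117/(40*(z + 5)) + 347/(128*(z + 3)) - 41/(16*(z + 3)**2) + 137/(640*(z - 5)).
Integrate each term; A/(z−a) gives A·log|z−a|; A/(z−a)² gives −A/(z−a).

137*log(z - 5)/640 + 347*log(z + 3)/128 - 117*log(z + 5)/40 + 41/(16*z + 48) + C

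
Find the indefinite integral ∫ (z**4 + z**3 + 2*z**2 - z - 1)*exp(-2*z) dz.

(-4*z**4 - 12*z**3 - 26*z**2 - 22*z - 7)*exp(-2*z)/8 + C

Use integration by parts with u = z**4 + z**3 + 2*z**2 - z - 1, dv = exp(-2*z) dz, so v = -exp(-2*z)/2.
Apply parts 4 times (tabular method): alternate signs, differentiate u down to 0, integrate dv up.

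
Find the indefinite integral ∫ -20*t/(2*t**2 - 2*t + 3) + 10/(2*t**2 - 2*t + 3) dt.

Let u = 2*t**2 - 2*t + 3, so du = (4*t - 2) dt.
Rewriting, the integral becomes -5·∫ 1/u du = -5·log(u).
Substituting back, u = 2*t**2 - 2*t + 3.

-5*log(2*t**2 - 2*t + 3) + C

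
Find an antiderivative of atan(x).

Use integration by parts with u = arctan(x), dv = dx.
Then du = 1/(x**2 + 1) dx.

x*atan(x) - log(x**2 + 1)/2 + C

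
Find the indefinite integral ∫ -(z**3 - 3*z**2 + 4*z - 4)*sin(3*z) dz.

Use integration by parts with u = z**3 - 3*z**2 + 4*z - 4, dv = -sin(3*z) dz, so v = cos(3*z)/3.
Apply parts 3 times (tabular method): alternate signs, differentiate u down to 0, integrate dv up.

z**3*cos(3*z)/3 - z**2*sin(3*z)/3 - z**2*cos(3*z) + 2*z*sin(3*z)/3 + 10*z*cos(3*z)/9 - 10*sin(3*z)/27 - 10*cos(3*z)/9 + C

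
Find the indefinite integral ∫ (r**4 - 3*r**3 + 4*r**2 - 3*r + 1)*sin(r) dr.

-r**4*cos(r) + 4*r**3*sin(r) + 3*r**3*cos(r) - 9*r**2*sin(r) + 8*r**2*cos(r) - 16*r*sin(r) - 15*r*cos(r) + 15*sin(r) - 17*cos(r) + C

Use integration by parts with u = r**4 - 3*r**3 + 4*r**2 - 3*r + 1, dv = sin(r) dr, so v = -cos(r).
Apply parts 4 times (tabular method): alternate signs, differentiate u down to 0, integrate dv up.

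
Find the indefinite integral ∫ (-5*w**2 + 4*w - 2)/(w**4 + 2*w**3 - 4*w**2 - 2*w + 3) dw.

Factor the denominator: (w - 1)**2*(w + 1)*(w + 3).
Partial-fraction decomposition: 59/(32*(w + 3)) - 11/(8*(w + 1)) - 15/(32*(w - 1)) - 3/(8*(w - 1)**2).
Integrate each term; A/(w−a) gives A·log|w−a|; A/(w−a)² gives −A/(w−a).

-15*log(w - 1)/32 - 11*log(w + 1)/8 + 59*log(w + 3)/32 + 3/(8*w - 8) + C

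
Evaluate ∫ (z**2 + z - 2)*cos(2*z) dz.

Use integration by parts with u = z**2 + z - 2, dv = cos(2*z) dz, so v = sin(2*z)/2.
Apply parts 2 times (tabular method): alternate signs, differentiate u down to 0, integrate dv up.

z**2*sin(2*z)/2 + z*sin(2*z)/2 + z*cos(2*z)/2 - 5*sin(2*z)/4 + cos(2*z)/4 + C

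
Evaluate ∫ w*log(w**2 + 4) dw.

w**2*log(w**2 + 4)/2 - w**2/2 + 2*log(w**2 + 4) + C

Let u = w**2 + 4, so du = (2*w) dw.
The integral becomes (1/2)·∫ log(u) du; integrate by parts with u′=log(u), dv′=du.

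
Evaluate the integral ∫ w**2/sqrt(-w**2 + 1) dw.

Substitute w = sin(θ), so dw = cos(θ) dθ and the radical becomes sqrt(-w**2 + 1) = cos(θ) by the Pythagorean identity.
Integrate the resulting trig expression in θ, then back-substitute θ = asin(w), sin(θ) = w, cos(θ) = sqrt(-w**2 + 1) (absorbing any constant into C).

-w*sqrt(-w**2 + 1)/2 + asin(w)/2 + C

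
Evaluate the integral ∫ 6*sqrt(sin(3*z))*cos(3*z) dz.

Let u = sin(3*z), so du = (3*cos(3*z)) dz.
Rewriting, the integral becomes 2·∫ √u du = 2·(2/3)u^(3/2).
Substituting back, u = sin(3*z).

4*sin(3*z)**(3/2)/3 + C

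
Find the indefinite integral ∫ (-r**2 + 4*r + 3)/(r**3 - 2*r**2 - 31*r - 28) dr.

-9*log(r - 7)/44 + log(r + 1)/12 - 29*log(r + 4)/33 + C

Factor the denominator: (r - 7)*(r + 1)*(r + 4).
Partial-fraction decomposition: -29/(33*(r + 4)) + 1/(12*(r + 1)) - 9/(44*(r - 7)).
Integrate each term: A/(r−a) contributes A·log|r−a|.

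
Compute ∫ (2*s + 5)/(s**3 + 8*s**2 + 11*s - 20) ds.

Factor the denominator: (s - 1)*(s + 4)*(s + 5).
Partial-fraction decomposition: -5/(6*(s + 5)) + 3/(5*(s + 4)) + 7/(30*(s - 1)).
Integrate each term: A/(s−a) contributes A·log|s−a|.

7*log(s - 1)/30 + 3*log(s + 4)/5 - 5*log(s + 5)/6 + C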